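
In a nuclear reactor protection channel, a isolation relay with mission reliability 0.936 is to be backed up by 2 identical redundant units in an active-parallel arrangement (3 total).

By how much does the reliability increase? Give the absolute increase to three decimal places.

0.064

R_before = 0.936
R_after = 1 − (1 − 0.936)^3 = 1.000
ΔR = 1.000 − 0.936 = 0.064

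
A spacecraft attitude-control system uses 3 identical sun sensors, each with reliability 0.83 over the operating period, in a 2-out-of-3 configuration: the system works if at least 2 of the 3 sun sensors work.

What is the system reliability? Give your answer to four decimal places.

R = Σ_{i=2}^{3} C(3,i) p^i (1−p)^{3−i} with p = 0.83
C(3,2)·0.83^2·0.17^1 = 0.351339
C(3,3)·0.83^3·0.17^0 = 0.571787
Sum = 0.9231

0.9231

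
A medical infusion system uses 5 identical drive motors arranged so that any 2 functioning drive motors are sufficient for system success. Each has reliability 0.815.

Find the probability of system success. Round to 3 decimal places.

R = Σ_{i=2}^{5} C(5,i) p^i (1−p)^{5−i} with p = 0.815
C(5,2)·0.815^2·0.185^3 = 0.04206
C(5,3)·0.815^3·0.185^2 = 0.18527
C(5,4)·0.815^4·0.185^1 = 0.40811
C(5,5)·0.815^5·0.185^0 = 0.35957
Sum = 0.995

0.995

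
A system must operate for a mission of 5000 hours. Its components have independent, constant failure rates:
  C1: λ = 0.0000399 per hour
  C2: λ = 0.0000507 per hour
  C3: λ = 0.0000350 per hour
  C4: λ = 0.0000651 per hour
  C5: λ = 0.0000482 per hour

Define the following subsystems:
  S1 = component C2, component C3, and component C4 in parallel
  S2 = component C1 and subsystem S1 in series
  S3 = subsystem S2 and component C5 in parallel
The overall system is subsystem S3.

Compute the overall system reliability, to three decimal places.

R(C1) = exp(−0.0000399 × 5000) = 0.81914
R(C2) = exp(−0.0000507 × 5000) = 0.77608
R(C3) = exp(−0.0000350 × 5000) = 0.83946
R(C4) = exp(−0.0000651 × 5000) = 0.72217
R(C5) = exp(−0.0000482 × 5000) = 0.78584
Parallel (C2, C3, and C4): 1 − (1 − 0.77608)(1 − 0.83946)(1 − 0.72217) = 0.99001
Series (C1 and [0.99001]): 0.81914 × 0.99001 = 0.81096
Parallel ([0.81096] and C5): 1 − (1 − 0.81096)(1 − 0.78584) = 0.960

0.960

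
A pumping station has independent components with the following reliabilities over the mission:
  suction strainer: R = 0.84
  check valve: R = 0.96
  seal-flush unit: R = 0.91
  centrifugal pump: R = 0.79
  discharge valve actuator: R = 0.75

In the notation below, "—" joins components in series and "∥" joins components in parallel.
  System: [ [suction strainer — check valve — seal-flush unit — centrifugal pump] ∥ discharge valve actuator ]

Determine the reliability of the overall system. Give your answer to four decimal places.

0.8949

Series (suction strainer, check valve, seal-flush unit, and centrifugal pump): 0.840000 × 0.960000 × 0.910000 × 0.790000 = 0.579721
Parallel ([0.579721] and discharge valve actuator): 1 − (1 − 0.579721)(1 − 0.750000) = 0.8949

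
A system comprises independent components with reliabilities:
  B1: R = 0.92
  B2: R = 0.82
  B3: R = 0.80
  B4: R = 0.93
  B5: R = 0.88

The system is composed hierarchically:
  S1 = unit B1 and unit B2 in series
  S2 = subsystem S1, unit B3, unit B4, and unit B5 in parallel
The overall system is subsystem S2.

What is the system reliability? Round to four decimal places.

0.9996

Series (B1 and B2): 0.920000 × 0.820000 = 0.754400
Parallel ([0.754400], B3, B4, and B5): 1 − (1 − 0.754400)(1 − 0.800000)(1 − 0.930000)(1 − 0.880000) = 0.9996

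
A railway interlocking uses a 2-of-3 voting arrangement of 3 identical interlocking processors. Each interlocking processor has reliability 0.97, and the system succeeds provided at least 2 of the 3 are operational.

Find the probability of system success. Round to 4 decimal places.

0.9974

R = Σ_{i=2}^{3} C(3,i) p^i (1−p)^{3−i} with p = 0.97
C(3,2)·0.97^2·0.03^1 = 0.084681
C(3,3)·0.97^3·0.03^0 = 0.912673
Sum = 0.9974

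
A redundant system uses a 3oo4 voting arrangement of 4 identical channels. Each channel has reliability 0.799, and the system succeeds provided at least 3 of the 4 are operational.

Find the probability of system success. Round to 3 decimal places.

R = Σ_{i=3}^{4} C(4,i) p^i (1−p)^{4−i} with p = 0.799
C(4,3)·0.799^3·0.201^1 = 0.41011
C(4,4)·0.799^4·0.201^0 = 0.40756
Sum = 0.818

0.818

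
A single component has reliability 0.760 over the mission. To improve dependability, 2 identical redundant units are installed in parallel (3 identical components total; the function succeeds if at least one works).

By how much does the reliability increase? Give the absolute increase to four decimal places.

R_before = 0.760
R_after = 1 − (1 − 0.760)^3 = 0.9862
ΔR = 0.9862 − 0.760 = 0.2262

0.2262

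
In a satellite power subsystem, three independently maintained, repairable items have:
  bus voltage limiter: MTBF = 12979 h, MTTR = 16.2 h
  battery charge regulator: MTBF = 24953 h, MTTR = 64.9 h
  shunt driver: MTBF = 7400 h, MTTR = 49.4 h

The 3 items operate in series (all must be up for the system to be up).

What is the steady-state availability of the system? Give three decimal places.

A(bus voltage limiter) = MTBF/(MTBF+MTTR) = 12979/(12979+16.2) = 0.998753
A(battery charge regulator) = MTBF/(MTBF+MTTR) = 24953/(24953+64.9) = 0.997406
A(shunt driver) = MTBF/(MTBF+MTTR) = 7400/(7400+49.4) = 0.993369
Series availability: 0.998753 × 0.997406 × 0.993369 = 0.990

0.990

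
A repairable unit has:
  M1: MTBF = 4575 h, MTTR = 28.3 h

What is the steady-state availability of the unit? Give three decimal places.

A(M1) = MTBF/(MTBF+MTTR) = 4575/(4575+28.3) = 0.994

0.994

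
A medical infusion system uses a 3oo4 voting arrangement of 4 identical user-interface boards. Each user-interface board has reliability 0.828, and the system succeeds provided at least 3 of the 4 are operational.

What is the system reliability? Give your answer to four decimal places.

0.8606

R = Σ_{i=3}^{4} C(4,i) p^i (1−p)^{4−i} with p = 0.828
C(4,3)·0.828^3·0.172^1 = 0.390553
C(4,4)·0.828^4·0.172^0 = 0.470025
Sum = 0.8606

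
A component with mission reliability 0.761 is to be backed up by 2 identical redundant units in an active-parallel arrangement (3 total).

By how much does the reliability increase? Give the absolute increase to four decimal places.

0.2253

R_before = 0.761
R_after = 1 − (1 − 0.761)^3 = 0.9863
ΔR = 0.9863 − 0.761 = 0.2253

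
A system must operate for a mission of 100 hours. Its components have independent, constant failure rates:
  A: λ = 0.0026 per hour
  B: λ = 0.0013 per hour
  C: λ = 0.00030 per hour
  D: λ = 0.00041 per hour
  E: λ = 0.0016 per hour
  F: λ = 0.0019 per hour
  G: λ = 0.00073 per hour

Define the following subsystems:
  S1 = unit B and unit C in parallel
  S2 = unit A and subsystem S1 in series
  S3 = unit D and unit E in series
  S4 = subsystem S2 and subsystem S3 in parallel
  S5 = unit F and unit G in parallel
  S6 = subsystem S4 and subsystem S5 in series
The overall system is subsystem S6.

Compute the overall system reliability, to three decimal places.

R(A) = exp(−0.0026 × 100) = 0.77105
R(B) = exp(−0.0013 × 100) = 0.87810
R(C) = exp(−0.00030 × 100) = 0.97045
R(D) = exp(−0.00041 × 100) = 0.95983
R(E) = exp(−0.0016 × 100) = 0.85214
R(F) = exp(−0.0019 × 100) = 0.82696
R(G) = exp(−0.00073 × 100) = 0.92960
Parallel (B and C): 1 − (1 − 0.87810)(1 − 0.97045) = 0.99640
Series (A and [0.99640]): 0.77105 × 0.99640 = 0.76827
Series (D and E): 0.95983 × 0.85214 = 0.81791
Parallel ([0.76827] and [0.81791]): 1 − (1 − 0.76827)(1 − 0.81791) = 0.95780
Parallel (F and G): 1 − (1 − 0.82696)(1 − 0.92960) = 0.98782
Series ([0.95780] and [0.98782]): 0.95780 × 0.98782 = 0.946

0.946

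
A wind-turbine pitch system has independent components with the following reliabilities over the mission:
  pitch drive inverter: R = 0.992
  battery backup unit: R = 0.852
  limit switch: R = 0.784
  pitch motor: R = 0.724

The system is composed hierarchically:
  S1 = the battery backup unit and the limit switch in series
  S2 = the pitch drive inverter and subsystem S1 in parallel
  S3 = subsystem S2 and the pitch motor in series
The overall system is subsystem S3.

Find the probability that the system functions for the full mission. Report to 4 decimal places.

Series (battery backup unit and limit switch): 0.852000 × 0.784000 = 0.667968
Parallel (pitch drive inverter and [0.667968]): 1 − (1 − 0.992000)(1 − 0.667968) = 0.997344
Series ([0.997344] and pitch motor): 0.997344 × 0.724000 = 0.7221

0.7221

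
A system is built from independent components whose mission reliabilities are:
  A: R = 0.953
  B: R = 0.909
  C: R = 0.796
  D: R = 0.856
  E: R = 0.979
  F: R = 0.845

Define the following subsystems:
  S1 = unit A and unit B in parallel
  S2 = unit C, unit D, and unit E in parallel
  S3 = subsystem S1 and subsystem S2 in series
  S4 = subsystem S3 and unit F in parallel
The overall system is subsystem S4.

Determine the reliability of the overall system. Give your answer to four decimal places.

0.9992

Parallel (A and B): 1 − (1 − 0.953000)(1 − 0.909000) = 0.995723
Parallel (C, D, and E): 1 − (1 − 0.796000)(1 − 0.856000)(1 − 0.979000) = 0.999383
Series ([0.995723] and [0.999383]): 0.995723 × 0.999383 = 0.995109
Parallel ([0.995109] and F): 1 − (1 − 0.995109)(1 − 0.845000) = 0.9992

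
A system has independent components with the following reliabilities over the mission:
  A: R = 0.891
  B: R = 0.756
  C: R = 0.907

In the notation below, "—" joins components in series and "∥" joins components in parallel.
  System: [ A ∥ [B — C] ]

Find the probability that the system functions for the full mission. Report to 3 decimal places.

0.966

Series (B and C): 0.75600 × 0.90700 = 0.68569
Parallel (A and [0.68569]): 1 − (1 − 0.89100)(1 − 0.68569) = 0.966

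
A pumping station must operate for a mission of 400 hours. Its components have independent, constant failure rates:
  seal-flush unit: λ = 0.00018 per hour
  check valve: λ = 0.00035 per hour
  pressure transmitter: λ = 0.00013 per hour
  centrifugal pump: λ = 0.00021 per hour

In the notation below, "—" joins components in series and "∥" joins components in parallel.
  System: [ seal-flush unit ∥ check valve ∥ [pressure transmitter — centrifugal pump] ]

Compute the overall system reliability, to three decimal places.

0.999

R(seal-flush unit) = exp(−0.00018 × 400) = 0.93053
R(check valve) = exp(−0.00035 × 400) = 0.86936
R(pressure transmitter) = exp(−0.00013 × 400) = 0.94933
R(centrifugal pump) = exp(−0.00021 × 400) = 0.91943
Series (pressure transmitter and centrifugal pump): 0.94933 × 0.91943 = 0.87284
Parallel (seal-flush unit, check valve, and [0.87284]): 1 − (1 − 0.93053)(1 − 0.86936)(1 − 0.87284) = 0.999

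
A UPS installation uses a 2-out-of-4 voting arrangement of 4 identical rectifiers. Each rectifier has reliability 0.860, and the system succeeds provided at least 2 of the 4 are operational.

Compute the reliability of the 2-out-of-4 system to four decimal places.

R = Σ_{i=2}^{4} C(4,i) p^i (1−p)^{4−i} with p = 0.860
C(4,2)·0.860^2·0.140^2 = 0.086977
C(4,3)·0.860^3·0.140^1 = 0.356191
C(4,4)·0.860^4·0.140^0 = 0.547008
Sum = 0.9902

0.9902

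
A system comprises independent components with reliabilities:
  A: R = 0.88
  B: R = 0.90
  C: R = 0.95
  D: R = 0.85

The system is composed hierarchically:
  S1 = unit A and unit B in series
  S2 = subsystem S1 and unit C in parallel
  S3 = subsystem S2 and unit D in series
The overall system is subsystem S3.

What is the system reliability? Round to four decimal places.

0.8412

Series (A and B): 0.880000 × 0.900000 = 0.792000
Parallel ([0.792000] and C): 1 − (1 − 0.792000)(1 − 0.950000) = 0.989600
Series ([0.989600] and D): 0.989600 × 0.850000 = 0.8412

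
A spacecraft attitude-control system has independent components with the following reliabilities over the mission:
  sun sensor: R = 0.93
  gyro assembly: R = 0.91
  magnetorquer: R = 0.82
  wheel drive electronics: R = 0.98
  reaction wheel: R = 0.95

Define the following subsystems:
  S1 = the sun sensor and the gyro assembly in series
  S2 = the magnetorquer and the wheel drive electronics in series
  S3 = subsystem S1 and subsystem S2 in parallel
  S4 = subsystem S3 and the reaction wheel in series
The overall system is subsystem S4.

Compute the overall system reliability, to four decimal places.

Series (sun sensor and gyro assembly): 0.930000 × 0.910000 = 0.846300
Series (magnetorquer and wheel drive electronics): 0.820000 × 0.980000 = 0.803600
Parallel ([0.846300] and [0.803600]): 1 − (1 − 0.846300)(1 − 0.803600) = 0.969813
Series ([0.969813] and reaction wheel): 0.969813 × 0.950000 = 0.9213

0.9213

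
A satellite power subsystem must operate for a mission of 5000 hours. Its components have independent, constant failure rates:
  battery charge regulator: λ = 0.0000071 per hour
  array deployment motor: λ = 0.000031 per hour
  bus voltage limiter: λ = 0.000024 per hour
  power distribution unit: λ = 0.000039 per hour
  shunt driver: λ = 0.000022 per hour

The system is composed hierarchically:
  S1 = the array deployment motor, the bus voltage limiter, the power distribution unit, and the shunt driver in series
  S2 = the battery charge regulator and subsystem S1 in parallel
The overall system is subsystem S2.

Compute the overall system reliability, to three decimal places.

0.985

R(battery charge regulator) = exp(−0.0000071 × 5000) = 0.96512
R(array deployment motor) = exp(−0.000031 × 5000) = 0.85642
R(bus voltage limiter) = exp(−0.000024 × 5000) = 0.88692
R(power distribution unit) = exp(−0.000039 × 5000) = 0.82283
R(shunt driver) = exp(−0.000022 × 5000) = 0.89583
Series (array deployment motor, bus voltage limiter, power distribution unit, and shunt driver): 0.85642 × 0.88692 × 0.82283 × 0.89583 = 0.55990
Parallel (battery charge regulator and [0.55990]): 1 − (1 − 0.96512)(1 − 0.55990) = 0.985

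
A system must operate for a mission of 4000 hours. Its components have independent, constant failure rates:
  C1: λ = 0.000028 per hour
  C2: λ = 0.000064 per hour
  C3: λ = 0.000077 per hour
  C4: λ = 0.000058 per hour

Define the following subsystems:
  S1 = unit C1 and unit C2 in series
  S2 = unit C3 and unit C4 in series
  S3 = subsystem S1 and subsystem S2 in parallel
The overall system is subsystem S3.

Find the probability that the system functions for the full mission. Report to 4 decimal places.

0.8715

R(C1) = exp(−0.000028 × 4000) = 0.894044
R(C2) = exp(−0.000064 × 4000) = 0.774142
R(C3) = exp(−0.000077 × 4000) = 0.734915
R(C4) = exp(−0.000058 × 4000) = 0.792946
Series (C1 and C2): 0.894044 × 0.774142 = 0.692117
Series (C3 and C4): 0.734915 × 0.792946 = 0.582748
Parallel ([0.692117] and [0.582748]): 1 − (1 − 0.692117)(1 − 0.582748) = 0.8715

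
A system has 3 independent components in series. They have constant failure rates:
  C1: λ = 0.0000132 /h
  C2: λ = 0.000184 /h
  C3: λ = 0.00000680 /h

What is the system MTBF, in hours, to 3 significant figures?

Series of exponential components: λ_sys = Σ λ_i
λ_sys = 0.0000132 + 0.000184 + 0.00000680 = 2.0400e-04 /h
MTBF = 1 / λ_sys = 4900 h

4900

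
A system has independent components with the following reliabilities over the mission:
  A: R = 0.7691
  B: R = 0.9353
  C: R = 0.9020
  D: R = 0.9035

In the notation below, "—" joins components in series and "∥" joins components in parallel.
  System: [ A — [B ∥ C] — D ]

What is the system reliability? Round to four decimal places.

0.6905

Parallel (B and C): 1 − (1 − 0.935300)(1 − 0.902000) = 0.993659
Series (A, [0.993659], and D): 0.769100 × 0.993659 × 0.903500 = 0.6905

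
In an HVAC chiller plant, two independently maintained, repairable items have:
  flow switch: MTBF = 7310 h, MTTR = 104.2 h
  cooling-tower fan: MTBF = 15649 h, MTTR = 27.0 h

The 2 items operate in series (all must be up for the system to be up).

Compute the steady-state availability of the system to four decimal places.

A(flow switch) = MTBF/(MTBF+MTTR) = 7310/(7310+104.2) = 0.985946
A(cooling-tower fan) = MTBF/(MTBF+MTTR) = 15649/(15649+27.0) = 0.998278
Series availability: 0.985946 × 0.998278 = 0.9842

0.9842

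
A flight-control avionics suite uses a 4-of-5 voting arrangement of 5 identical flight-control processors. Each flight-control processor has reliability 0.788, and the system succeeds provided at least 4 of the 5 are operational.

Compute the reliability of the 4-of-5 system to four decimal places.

R = Σ_{i=4}^{5} C(5,i) p^i (1−p)^{5−i} with p = 0.788
C(5,4)·0.788^4·0.212^1 = 0.408706
C(5,5)·0.788^5·0.212^0 = 0.303830
Sum = 0.7125

0.7125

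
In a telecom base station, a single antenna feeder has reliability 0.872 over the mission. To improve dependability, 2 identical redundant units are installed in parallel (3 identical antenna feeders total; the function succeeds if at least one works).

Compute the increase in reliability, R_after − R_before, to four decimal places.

0.1259

R_before = 0.872
R_after = 1 − (1 − 0.872)^3 = 0.9979
ΔR = 0.9979 − 0.872 = 0.1259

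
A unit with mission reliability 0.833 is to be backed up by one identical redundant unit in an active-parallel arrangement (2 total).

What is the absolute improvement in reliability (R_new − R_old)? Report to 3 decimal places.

0.139

R_before = 0.833
R_after = 1 − (1 − 0.833)^2 = 0.972
ΔR = 0.972 − 0.833 = 0.139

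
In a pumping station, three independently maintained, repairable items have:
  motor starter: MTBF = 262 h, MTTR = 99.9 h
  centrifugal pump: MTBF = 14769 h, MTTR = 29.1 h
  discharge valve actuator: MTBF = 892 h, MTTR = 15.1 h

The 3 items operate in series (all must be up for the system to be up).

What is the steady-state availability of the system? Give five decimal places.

0.71051

A(motor starter) = MTBF/(MTBF+MTTR) = 262/(262+99.9) = 0.723957
A(centrifugal pump) = MTBF/(MTBF+MTTR) = 14769/(14769+29.1) = 0.998034
A(discharge valve actuator) = MTBF/(MTBF+MTTR) = 892/(892+15.1) = 0.983354
Series availability: 0.723957 × 0.998034 × 0.983354 = 0.71051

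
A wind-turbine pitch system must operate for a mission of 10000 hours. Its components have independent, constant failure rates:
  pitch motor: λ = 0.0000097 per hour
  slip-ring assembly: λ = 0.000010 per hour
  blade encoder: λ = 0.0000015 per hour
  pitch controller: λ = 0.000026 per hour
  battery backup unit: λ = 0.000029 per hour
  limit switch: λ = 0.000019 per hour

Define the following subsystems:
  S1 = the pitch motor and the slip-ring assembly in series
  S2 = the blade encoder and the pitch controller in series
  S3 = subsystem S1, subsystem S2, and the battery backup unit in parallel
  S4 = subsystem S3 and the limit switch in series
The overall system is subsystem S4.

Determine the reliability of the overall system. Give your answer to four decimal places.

0.8180

R(pitch motor) = exp(−0.0000097 × 10000) = 0.907556
R(slip-ring assembly) = exp(−0.000010 × 10000) = 0.904837
R(blade encoder) = exp(−0.0000015 × 10000) = 0.985112
R(pitch controller) = exp(−0.000026 × 10000) = 0.771052
R(battery backup unit) = exp(−0.000029 × 10000) = 0.748264
R(limit switch) = exp(−0.000019 × 10000) = 0.826959
Series (pitch motor and slip-ring assembly): 0.907556 × 0.904837 = 0.821190
Series (blade encoder and pitch controller): 0.985112 × 0.771052 = 0.759573
Parallel ([0.821190], [0.759573], and battery backup unit): 1 − (1 − 0.821190)(1 − 0.759573)(1 − 0.748264) = 0.989178
Series ([0.989178] and limit switch): 0.989178 × 0.826959 = 0.8180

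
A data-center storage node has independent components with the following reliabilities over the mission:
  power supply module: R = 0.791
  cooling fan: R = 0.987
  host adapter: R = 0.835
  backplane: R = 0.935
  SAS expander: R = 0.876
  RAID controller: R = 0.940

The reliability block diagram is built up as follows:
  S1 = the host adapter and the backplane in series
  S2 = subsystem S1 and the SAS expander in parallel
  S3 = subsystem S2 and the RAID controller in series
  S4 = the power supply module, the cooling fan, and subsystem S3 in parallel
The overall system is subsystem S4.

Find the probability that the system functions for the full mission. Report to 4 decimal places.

Series (host adapter and backplane): 0.835000 × 0.935000 = 0.780725
Parallel ([0.780725] and SAS expander): 1 − (1 − 0.780725)(1 − 0.876000) = 0.972810
Series ([0.972810] and RAID controller): 0.972810 × 0.940000 = 0.914441
Parallel (power supply module, cooling fan, and [0.914441]): 1 − (1 − 0.791000)(1 − 0.987000)(1 − 0.914441) = 0.9998

0.9998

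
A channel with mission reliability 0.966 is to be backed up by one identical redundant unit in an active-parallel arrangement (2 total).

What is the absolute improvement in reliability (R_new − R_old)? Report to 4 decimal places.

0.0328

R_before = 0.966
R_after = 1 − (1 − 0.966)^2 = 0.9988
ΔR = 0.9988 − 0.966 = 0.0328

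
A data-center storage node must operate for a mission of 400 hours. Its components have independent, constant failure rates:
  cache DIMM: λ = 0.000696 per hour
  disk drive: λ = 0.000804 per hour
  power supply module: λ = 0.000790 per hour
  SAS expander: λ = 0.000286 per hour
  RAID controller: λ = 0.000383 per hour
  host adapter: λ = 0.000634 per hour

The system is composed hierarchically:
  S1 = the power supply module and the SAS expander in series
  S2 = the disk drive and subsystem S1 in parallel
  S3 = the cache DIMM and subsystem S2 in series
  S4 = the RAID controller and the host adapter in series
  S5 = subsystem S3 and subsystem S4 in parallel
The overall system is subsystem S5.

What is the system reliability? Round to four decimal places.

R(cache DIMM) = exp(−0.000696 × 400) = 0.756994
R(disk drive) = exp(−0.000804 × 400) = 0.724988
R(power supply module) = exp(−0.000790 × 400) = 0.729059
R(SAS expander) = exp(−0.000286 × 400) = 0.891901
R(RAID controller) = exp(−0.000383 × 400) = 0.857958
R(host adapter) = exp(−0.000634 × 400) = 0.776002
Series (power supply module and SAS expander): 0.729059 × 0.891901 = 0.650248
Parallel (disk drive and [0.650248]): 1 − (1 − 0.724988)(1 − 0.650248) = 0.903814
Series (cache DIMM and [0.903814]): 0.756994 × 0.903814 = 0.684182
Series (RAID controller and host adapter): 0.857958 × 0.776002 = 0.665777
Parallel ([0.684182] and [0.665777]): 1 − (1 − 0.684182)(1 − 0.665777) = 0.8944

0.8944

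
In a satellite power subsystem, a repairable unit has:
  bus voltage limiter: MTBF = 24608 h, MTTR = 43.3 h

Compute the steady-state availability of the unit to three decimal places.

A(bus voltage limiter) = MTBF/(MTBF+MTTR) = 24608/(24608+43.3) = 0.998

0.998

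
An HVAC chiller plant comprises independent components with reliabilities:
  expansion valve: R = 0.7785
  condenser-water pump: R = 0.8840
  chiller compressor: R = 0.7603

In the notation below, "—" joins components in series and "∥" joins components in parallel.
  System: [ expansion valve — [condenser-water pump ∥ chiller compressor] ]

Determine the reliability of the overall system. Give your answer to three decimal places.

0.757

Parallel (condenser-water pump and chiller compressor): 1 − (1 − 0.88400)(1 − 0.76030) = 0.97219
Series (expansion valve and [0.97219]): 0.77850 × 0.97219 = 0.757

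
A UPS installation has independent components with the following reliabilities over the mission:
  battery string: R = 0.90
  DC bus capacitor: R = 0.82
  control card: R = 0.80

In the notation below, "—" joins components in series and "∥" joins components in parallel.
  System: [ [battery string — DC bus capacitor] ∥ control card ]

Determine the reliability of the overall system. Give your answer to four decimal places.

0.9476

Series (battery string and DC bus capacitor): 0.900000 × 0.820000 = 0.738000
Parallel ([0.738000] and control card): 1 − (1 − 0.738000)(1 − 0.800000) = 0.9476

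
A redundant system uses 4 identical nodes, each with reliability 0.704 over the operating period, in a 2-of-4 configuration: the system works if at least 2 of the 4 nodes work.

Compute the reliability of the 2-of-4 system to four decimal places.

0.9193

R = Σ_{i=2}^{4} C(4,i) p^i (1−p)^{4−i} with p = 0.704
C(4,2)·0.704^2·0.296^2 = 0.260543
C(4,3)·0.704^3·0.296^1 = 0.413114
C(4,4)·0.704^4·0.296^0 = 0.245635
Sum = 0.9193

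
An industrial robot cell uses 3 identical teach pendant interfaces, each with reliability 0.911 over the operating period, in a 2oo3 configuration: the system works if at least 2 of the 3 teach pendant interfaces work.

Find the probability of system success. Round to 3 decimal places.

0.978

R = Σ_{i=2}^{3} C(3,i) p^i (1−p)^{3−i} with p = 0.911
C(3,2)·0.911^2·0.089^1 = 0.22159
C(3,3)·0.911^3·0.089^0 = 0.75606
Sum = 0.978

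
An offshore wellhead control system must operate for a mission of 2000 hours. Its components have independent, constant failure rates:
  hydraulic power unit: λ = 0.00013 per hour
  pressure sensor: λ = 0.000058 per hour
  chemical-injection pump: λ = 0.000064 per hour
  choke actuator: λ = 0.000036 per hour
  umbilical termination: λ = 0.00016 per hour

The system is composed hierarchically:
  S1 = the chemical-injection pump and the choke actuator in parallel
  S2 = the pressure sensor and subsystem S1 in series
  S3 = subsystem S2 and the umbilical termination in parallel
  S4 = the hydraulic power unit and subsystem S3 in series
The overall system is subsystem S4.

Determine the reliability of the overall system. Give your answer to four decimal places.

R(hydraulic power unit) = exp(−0.00013 × 2000) = 0.771052
R(pressure sensor) = exp(−0.000058 × 2000) = 0.890475
R(chemical-injection pump) = exp(−0.000064 × 2000) = 0.879853
R(choke actuator) = exp(−0.000036 × 2000) = 0.930531
R(umbilical termination) = exp(−0.00016 × 2000) = 0.726149
Parallel (chemical-injection pump and choke actuator): 1 − (1 − 0.879853)(1 − 0.930531) = 0.991654
Series (pressure sensor and [0.991654]): 0.890475 × 0.991654 = 0.883043
Parallel ([0.883043] and umbilical termination): 1 − (1 − 0.883043)(1 − 0.726149) = 0.967971
Series (hydraulic power unit and [0.967971]): 0.771052 × 0.967971 = 0.7464

0.7464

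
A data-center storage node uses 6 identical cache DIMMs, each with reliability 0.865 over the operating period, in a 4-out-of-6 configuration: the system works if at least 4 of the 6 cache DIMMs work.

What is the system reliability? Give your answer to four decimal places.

0.9642

R = Σ_{i=4}^{6} C(6,i) p^i (1−p)^{6−i} with p = 0.865
C(6,4)·0.865^4·0.135^2 = 0.153046
C(6,5)·0.865^5·0.135^1 = 0.392252
C(6,6)·0.865^6·0.135^0 = 0.418887
Sum = 0.9642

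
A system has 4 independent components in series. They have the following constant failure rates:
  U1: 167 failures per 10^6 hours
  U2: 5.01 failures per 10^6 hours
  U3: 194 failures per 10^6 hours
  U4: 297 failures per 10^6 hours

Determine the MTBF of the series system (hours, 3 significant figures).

1510

Series of exponential components: λ_sys = Σ λ_i
λ_sys = 0.000167 + 0.00000501 + 0.000194 + 0.000297 = 6.6301e-04 /h
MTBF = 1 / λ_sys = 1510 h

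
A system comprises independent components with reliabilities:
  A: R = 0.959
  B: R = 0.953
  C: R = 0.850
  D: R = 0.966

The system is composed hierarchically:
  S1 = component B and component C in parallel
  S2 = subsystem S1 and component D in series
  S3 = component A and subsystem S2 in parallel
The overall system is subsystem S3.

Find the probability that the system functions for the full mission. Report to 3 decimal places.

Parallel (B and C): 1 − (1 − 0.95300)(1 − 0.85000) = 0.99295
Series ([0.99295] and D): 0.99295 × 0.96600 = 0.95919
Parallel (A and [0.95919]): 1 − (1 − 0.95900)(1 − 0.95919) = 0.998

0.998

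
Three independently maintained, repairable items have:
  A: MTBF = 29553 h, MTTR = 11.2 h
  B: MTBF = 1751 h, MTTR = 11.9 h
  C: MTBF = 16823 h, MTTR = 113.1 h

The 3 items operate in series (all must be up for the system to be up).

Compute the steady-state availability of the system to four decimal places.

A(A) = MTBF/(MTBF+MTTR) = 29553/(29553+11.2) = 0.999621
A(B) = MTBF/(MTBF+MTTR) = 1751/(1751+11.9) = 0.993250
A(C) = MTBF/(MTBF+MTTR) = 16823/(16823+113.1) = 0.993322
Series availability: 0.999621 × 0.993250 × 0.993322 = 0.9862

0.9862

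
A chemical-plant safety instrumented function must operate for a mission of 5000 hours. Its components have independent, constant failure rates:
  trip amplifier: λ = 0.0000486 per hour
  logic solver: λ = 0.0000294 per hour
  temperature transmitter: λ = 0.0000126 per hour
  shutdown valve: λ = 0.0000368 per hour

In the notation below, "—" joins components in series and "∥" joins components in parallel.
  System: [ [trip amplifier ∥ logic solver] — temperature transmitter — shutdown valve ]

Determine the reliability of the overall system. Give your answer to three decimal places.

0.758

R(trip amplifier) = exp(−0.0000486 × 5000) = 0.78427
R(logic solver) = exp(−0.0000294 × 5000) = 0.86329
R(temperature transmitter) = exp(−0.0000126 × 5000) = 0.93894
R(shutdown valve) = exp(−0.0000368 × 5000) = 0.83194
Parallel (trip amplifier and logic solver): 1 − (1 − 0.78427)(1 − 0.86329) = 0.97051
Series ([0.97051], temperature transmitter, and shutdown valve): 0.97051 × 0.93894 × 0.83194 = 0.758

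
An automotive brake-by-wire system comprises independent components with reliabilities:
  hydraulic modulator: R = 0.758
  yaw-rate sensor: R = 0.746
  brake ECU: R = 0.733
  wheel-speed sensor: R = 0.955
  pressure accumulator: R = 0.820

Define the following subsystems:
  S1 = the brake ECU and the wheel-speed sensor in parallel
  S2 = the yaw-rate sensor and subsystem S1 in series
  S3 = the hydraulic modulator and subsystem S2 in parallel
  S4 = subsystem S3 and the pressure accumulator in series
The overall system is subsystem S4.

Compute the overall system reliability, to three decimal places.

Parallel (brake ECU and wheel-speed sensor): 1 − (1 − 0.73300)(1 − 0.95500) = 0.98799
Series (yaw-rate sensor and [0.98799]): 0.74600 × 0.98799 = 0.73704
Parallel (hydraulic modulator and [0.73704]): 1 − (1 − 0.75800)(1 − 0.73704) = 0.93636
Series ([0.93636] and pressure accumulator): 0.93636 × 0.82000 = 0.768

0.768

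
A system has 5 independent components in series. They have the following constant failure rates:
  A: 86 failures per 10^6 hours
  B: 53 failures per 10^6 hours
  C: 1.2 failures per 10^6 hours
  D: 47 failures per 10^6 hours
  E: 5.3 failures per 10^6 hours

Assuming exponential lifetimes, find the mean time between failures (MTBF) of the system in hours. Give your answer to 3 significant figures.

Series of exponential components: λ_sys = Σ λ_i
λ_sys = 0.000086 + 0.000053 + 0.0000012 + 0.000047 + 0.0000053 = 1.9250e-04 /h
MTBF = 1 / λ_sys = 5190 h

5190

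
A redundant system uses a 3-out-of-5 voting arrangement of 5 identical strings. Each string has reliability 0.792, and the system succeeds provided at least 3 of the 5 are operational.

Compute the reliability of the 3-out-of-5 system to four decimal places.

R = Σ_{i=3}^{5} C(5,i) p^i (1−p)^{5−i} with p = 0.792
C(5,3)·0.792^3·0.208^2 = 0.214933
C(5,4)·0.792^4·0.208^1 = 0.409199
C(5,5)·0.792^5·0.208^0 = 0.311620
Sum = 0.9358

0.9358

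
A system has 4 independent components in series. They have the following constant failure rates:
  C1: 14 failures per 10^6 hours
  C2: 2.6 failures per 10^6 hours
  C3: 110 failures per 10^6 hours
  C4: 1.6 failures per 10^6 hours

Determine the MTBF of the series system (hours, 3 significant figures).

Series of exponential components: λ_sys = Σ λ_i
λ_sys = 0.000014 + 0.0000026 + 0.00011 + 0.0000016 = 1.2820e-04 /h
MTBF = 1 / λ_sys = 7800 h

7800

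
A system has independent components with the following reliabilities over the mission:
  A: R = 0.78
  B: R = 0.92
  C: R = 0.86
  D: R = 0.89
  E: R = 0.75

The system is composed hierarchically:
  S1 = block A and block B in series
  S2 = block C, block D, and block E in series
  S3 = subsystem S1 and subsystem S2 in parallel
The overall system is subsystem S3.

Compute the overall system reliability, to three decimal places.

Series (A and B): 0.78000 × 0.92000 = 0.71760
Series (C, D, and E): 0.86000 × 0.89000 × 0.75000 = 0.57405
Parallel ([0.71760] and [0.57405]): 1 − (1 − 0.71760)(1 − 0.57405) = 0.880

0.880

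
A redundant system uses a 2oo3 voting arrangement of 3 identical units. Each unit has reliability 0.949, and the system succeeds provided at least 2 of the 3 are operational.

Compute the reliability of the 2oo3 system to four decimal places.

R = Σ_{i=2}^{3} C(3,i) p^i (1−p)^{3−i} with p = 0.949
C(3,2)·0.949^2·0.051^1 = 0.137792
C(3,3)·0.949^3·0.051^0 = 0.854670
Sum = 0.9925

0.9925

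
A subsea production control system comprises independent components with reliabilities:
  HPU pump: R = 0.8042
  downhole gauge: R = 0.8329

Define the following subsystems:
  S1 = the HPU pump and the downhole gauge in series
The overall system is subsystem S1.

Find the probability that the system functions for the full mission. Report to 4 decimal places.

0.6698

Series (HPU pump and downhole gauge): 0.804200 × 0.832900 = 0.6698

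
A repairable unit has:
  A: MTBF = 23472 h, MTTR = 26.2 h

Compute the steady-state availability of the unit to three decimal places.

A(A) = MTBF/(MTBF+MTTR) = 23472/(23472+26.2) = 0.999

0.999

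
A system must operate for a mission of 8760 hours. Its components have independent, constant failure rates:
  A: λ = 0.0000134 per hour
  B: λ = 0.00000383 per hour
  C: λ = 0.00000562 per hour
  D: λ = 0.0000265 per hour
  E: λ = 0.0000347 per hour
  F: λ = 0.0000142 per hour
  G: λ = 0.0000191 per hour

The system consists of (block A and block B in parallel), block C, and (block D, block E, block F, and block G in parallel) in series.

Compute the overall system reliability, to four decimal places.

R(A) = exp(−0.0000134 × 8760) = 0.889244
R(B) = exp(−0.00000383 × 8760) = 0.967006
R(C) = exp(−0.00000562 × 8760) = 0.951961
R(D) = exp(−0.0000265 × 8760) = 0.792835
R(E) = exp(−0.0000347 × 8760) = 0.737882
R(F) = exp(−0.0000142 × 8760) = 0.883034
R(G) = exp(−0.0000191 × 8760) = 0.845932
Parallel (A and B): 1 − (1 − 0.889244)(1 − 0.967006) = 0.996346
Parallel (D, E, F, and G): 1 − (1 − 0.792835)(1 − 0.737882)(1 − 0.883034)(1 − 0.845932) = 0.999021
Series ([0.996346], C, and [0.999021]): 0.996346 × 0.951961 × 0.999021 = 0.9476

0.9476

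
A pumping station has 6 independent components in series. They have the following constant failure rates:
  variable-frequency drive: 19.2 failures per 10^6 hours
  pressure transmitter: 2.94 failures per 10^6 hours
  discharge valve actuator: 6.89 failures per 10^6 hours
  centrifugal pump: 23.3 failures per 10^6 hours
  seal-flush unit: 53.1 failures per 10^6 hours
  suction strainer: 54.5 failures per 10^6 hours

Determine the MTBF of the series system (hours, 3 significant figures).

Series of exponential components: λ_sys = Σ λ_i
λ_sys = 0.0000192 + 0.00000294 + 0.00000689 + 0.0000233 + 0.0000531 + 0.0000545 = 1.5993e-04 /h
MTBF = 1 / λ_sys = 6250 h

6250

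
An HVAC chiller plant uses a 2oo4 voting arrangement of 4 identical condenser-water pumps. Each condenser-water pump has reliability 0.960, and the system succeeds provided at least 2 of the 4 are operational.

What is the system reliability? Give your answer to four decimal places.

R = Σ_{i=2}^{4} C(4,i) p^i (1−p)^{4−i} with p = 0.960
C(4,2)·0.960^2·0.040^2 = 0.008847
C(4,3)·0.960^3·0.040^1 = 0.141558
C(4,4)·0.960^4·0.040^0 = 0.849347
Sum = 0.9998

0.9998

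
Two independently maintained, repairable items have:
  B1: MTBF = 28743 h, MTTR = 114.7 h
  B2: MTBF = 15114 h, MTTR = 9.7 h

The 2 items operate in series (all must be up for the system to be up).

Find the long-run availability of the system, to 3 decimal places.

A(B1) = MTBF/(MTBF+MTTR) = 28743/(28743+114.7) = 0.996025
A(B2) = MTBF/(MTBF+MTTR) = 15114/(15114+9.7) = 0.999359
Series availability: 0.996025 × 0.999359 = 0.995

0.995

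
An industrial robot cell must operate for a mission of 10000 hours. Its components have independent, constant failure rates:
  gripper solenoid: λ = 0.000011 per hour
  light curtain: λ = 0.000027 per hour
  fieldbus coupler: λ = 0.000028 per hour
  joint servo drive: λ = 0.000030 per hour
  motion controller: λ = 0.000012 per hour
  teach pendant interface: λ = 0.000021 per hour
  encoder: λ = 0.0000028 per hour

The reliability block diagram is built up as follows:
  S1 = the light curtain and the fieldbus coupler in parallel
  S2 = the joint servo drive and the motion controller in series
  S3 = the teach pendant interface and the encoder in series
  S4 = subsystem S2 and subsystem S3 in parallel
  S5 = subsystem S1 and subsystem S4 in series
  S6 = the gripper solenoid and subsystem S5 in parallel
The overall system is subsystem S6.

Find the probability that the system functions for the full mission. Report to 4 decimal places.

R(gripper solenoid) = exp(−0.000011 × 10000) = 0.895834
R(light curtain) = exp(−0.000027 × 10000) = 0.763379
R(fieldbus coupler) = exp(−0.000028 × 10000) = 0.755784
R(joint servo drive) = exp(−0.000030 × 10000) = 0.740818
R(motion controller) = exp(−0.000012 × 10000) = 0.886920
R(teach pendant interface) = exp(−0.000021 × 10000) = 0.810584
R(encoder) = exp(−0.0000028 × 10000) = 0.972388
Parallel (light curtain and fieldbus coupler): 1 − (1 − 0.763379)(1 − 0.755784) = 0.942213
Series (joint servo drive and motion controller): 0.740818 × 0.886920 = 0.657046
Series (teach pendant interface and encoder): 0.810584 × 0.972388 = 0.788202
Parallel ([0.657046] and [0.788202]): 1 − (1 − 0.657046)(1 − 0.788202) = 0.927363
Series ([0.942213] and [0.927363]): 0.942213 × 0.927363 = 0.873773
Parallel (gripper solenoid and [0.873773]): 1 − (1 − 0.895834)(1 − 0.873773) = 0.9869

0.9869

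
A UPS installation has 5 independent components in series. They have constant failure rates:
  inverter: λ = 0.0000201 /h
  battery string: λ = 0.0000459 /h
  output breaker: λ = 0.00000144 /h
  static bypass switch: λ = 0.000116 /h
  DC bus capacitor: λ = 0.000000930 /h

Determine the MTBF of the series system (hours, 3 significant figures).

Series of exponential components: λ_sys = Σ λ_i
λ_sys = 0.0000201 + 0.0000459 + 0.00000144 + 0.000116 + 0.000000930 = 1.8437e-04 /h
MTBF = 1 / λ_sys = 5420 h

5420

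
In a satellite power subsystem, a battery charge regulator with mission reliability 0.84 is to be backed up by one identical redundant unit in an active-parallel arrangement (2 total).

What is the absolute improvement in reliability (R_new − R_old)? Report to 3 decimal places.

R_before = 0.84
R_after = 1 − (1 − 0.84)^2 = 0.974
ΔR = 0.974 − 0.84 = 0.134

0.134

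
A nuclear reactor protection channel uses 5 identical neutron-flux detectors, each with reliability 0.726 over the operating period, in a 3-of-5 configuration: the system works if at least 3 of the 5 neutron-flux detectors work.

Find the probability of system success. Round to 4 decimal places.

0.8696

R = Σ_{i=3}^{5} C(5,i) p^i (1−p)^{5−i} with p = 0.726
C(5,3)·0.726^3·0.274^2 = 0.287284
C(5,4)·0.726^4·0.274^1 = 0.380598
C(5,5)·0.726^5·0.274^0 = 0.201689
Sum = 0.8696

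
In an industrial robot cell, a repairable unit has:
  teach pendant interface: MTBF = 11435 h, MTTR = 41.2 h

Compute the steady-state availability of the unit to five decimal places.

0.99641

A(teach pendant interface) = MTBF/(MTBF+MTTR) = 11435/(11435+41.2) = 0.99641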